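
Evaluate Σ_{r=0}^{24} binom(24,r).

Setting x = 1 in (1+x)^24 gives Σ C(24,r) = 2^24 = 16777216.

16777216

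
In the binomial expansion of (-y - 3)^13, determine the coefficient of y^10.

-7722

The general term is C(13,j)·(-y)^j·(-3)^(13-j); the y^10 term has j = 10.
C(13,10) = 286.
Coefficient = C(13,10) · (-3)^3 = 286 · (-27) = -7722.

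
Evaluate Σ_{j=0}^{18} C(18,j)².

Σ C(18,j)² is the coefficient of x^18 in (1+x)^18(1+x)^18 = (1+x)^36, i.e. C(36,18) = 9075135300.

9075135300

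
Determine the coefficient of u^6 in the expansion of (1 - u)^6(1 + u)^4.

Coefficient of u^6 = Σ_{j} C(6,j)·(-1)^j·C(4,6-j)·1^(6-j) for j from 2 to 6.
= 15 + (-80) + 90 + (-24) + 1 = 2.

2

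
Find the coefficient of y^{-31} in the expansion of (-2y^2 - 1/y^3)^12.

General term: C(12,j)·(-2y^2)^j·(-1/y^3)^(12-j), with y-exponent 2j − 3(12−j) = 5j − 36.
Set 5j − 36 = -31: j = 1.
C(12,1) = 12; (-2)^1 = -2; (-1)^11 = -1.
Coefficient = 12 · (-2) · (-1) = 24.

24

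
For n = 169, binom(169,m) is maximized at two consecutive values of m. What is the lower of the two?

For odd n = 169, C(169,m) peaks at m = (n−1)/2 and (n+1)/2; the lower is 84.

84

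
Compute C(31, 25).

736281

C(31,25) = C(31,6) by symmetry.
C(31,6) = (31·30·29·28·27·26) / 6! = 530122320 / 720 = 736281.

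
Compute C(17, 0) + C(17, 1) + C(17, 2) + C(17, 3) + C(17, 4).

3214

1 + 17 + 136 + 680 + 2380 = 3214.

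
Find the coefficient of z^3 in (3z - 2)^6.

The general term is C(6,j)·(3z)^j·(-2)^(6-j); the z^3 term has j = 3.
C(6,3) = 20.
Coefficient = C(6,3) · 3^3 · (-2)^3 = 20 · 27 · (-8) = -4320.

-4320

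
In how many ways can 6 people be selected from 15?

This is C(15,6) = 5005.

5005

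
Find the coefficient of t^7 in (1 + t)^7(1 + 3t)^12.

12112804

Coefficient of t^7 = Σ_{j} C(7,j)·1^j·C(12,7-j)·3^(7-j) for j from 0 to 7.
= 1732104 + 4715172 + 4041576 + 1403325 + 207900 + 12474 + 252 + 1 = 12112804.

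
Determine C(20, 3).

1140

C(20,3) = (20·19·18) / 3! = 6840 / 6 = 1140.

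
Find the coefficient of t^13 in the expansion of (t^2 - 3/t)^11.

-4455

General term: C(11,j)·(t^2)^j·(-3/t)^(11-j), with t-exponent 2j − 1(11−j) = 3j − 11.
Set 3j − 11 = 13: j = 8.
C(11,8) = 165; 1^8 = 1; (-3)^3 = -27.
Coefficient = 165 · 1 · (-27) = -4455.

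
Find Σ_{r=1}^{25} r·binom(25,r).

Since r·C(25,r) = 25·C(24,r−1), the sum is 25·2^24 = 25·16777216 = 419430400.

419430400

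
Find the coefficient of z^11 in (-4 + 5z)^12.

The general term is C(12,j)·(-4)^j·(5z)^(12-j); the z^11 term has j = 1.
C(12,1) = 12.
Coefficient = C(12,1) · (-4)^1 · 5^11 = 12 · (-4) · 48828125 = -2343750000.

-2343750000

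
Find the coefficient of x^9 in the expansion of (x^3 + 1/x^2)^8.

56

General term: C(8,j)·(x^3)^j·(1/x^2)^(8-j), with x-exponent 3j − 2(8−j) = 5j − 16.
Set 5j − 16 = 9: j = 5.
C(8,5) = 56; 1^5 = 1; 1^3 = 1.
Coefficient = 56 · 1 · 1 = 56.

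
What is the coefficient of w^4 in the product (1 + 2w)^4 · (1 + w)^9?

1966

Coefficient of w^4 = Σ_{j} C(4,j)·2^j·C(9,4-j)·1^(4-j) for j from 0 to 4.
= 126 + 672 + 864 + 288 + 16 = 1966.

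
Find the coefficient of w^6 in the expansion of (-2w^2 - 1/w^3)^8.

General term: C(8,j)·(-2w^2)^j·(-1/w^3)^(8-j), with w-exponent 2j − 3(8−j) = 5j − 24.
Set 5j − 24 = 6: j = 6.
C(8,6) = 28; (-2)^6 = 64; (-1)^2 = 1.
Coefficient = 28 · 64 · 1 = 1792.

1792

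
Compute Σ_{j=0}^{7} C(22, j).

280600

1 + 22 + 231 + 1540 + 7315 + 26334 + 74613 + 170544 = 280600.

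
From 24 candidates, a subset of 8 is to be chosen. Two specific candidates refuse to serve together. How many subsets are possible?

660858

All 8-subsets: C(24,8) = 735471. Those containing both fixed elements: C(22,6) = 74613.
735471 − 74613 = 660858.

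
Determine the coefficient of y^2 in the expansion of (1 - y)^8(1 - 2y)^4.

116

Coefficient of y^2 = Σ_{j} C(8,j)·(-1)^j·C(4,2-j)·(-2)^(2-j) for j from 0 to 2.
= 24 + 64 + 28 = 116.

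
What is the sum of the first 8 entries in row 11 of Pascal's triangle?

1816

1 + 11 + 55 + 165 + 330 + 462 + 462 + 330 = 1816.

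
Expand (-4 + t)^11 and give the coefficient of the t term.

The general term is C(11,j)·(-4)^j·(t)^(11-j); the t^1 term has j = 10.
C(11,10) = 11.
Coefficient = C(11,10) · (-4)^10 = 11 · 1048576 = 11534336.

11534336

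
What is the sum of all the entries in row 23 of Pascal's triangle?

8388608

Setting x = 1 in (1+x)^23 gives Σ C(23,j) = 2^23 = 8388608.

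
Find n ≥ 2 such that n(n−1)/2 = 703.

n(n−1)/2 = 703 ⇒ n(n−1) = 1406. Since 38·37 = 1406, n = 38.

38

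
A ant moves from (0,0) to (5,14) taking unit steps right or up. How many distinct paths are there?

11628

Each path is a sequence of 19 steps with 5 rights: C(19,5) = 11628.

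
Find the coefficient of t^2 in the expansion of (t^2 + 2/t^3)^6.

60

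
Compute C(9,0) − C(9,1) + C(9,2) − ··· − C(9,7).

-8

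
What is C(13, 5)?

1287

C(13,5) = (13·12·11·10·9) / 5! = 154440 / 120 = 1287.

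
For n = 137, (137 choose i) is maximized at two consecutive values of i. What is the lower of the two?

For odd n = 137, C(137,i) peaks at i = (n−1)/2 and (n+1)/2; the lower is 68.

68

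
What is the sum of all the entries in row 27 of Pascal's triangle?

Setting x = 1 in (1+x)^27 gives Σ C(27,j) = 2^27 = 134217728.

134217728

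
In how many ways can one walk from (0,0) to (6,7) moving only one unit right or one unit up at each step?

Each path is a sequence of 13 steps with 6 rights: C(13,6) = 1716.

1716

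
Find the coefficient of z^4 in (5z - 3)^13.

-8795840625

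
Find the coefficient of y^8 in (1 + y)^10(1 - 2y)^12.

5085

Coefficient of y^8 = Σ_{j} C(10,j)·1^j·C(12,8-j)·(-2)^(8-j) for j from 0 to 8.
= 126720 + (-1013760) + 2661120 + (-3041280) + 1663200 + (-443520) + 55440 + (-2880) + 45 = 5085.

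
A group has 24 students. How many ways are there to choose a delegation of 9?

This is C(24,9) = 1307504.

1307504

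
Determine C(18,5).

8568

C(18,5) = (18·17·16·15·14) / 5! = 1028160 / 120 = 8568.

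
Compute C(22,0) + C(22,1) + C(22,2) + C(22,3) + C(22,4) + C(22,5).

1 + 22 + 231 + 1540 + 7315 + 26334 = 35443.

35443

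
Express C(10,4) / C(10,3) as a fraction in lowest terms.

C(n,k+1)/C(n,k) = (n−k)/(k+1) = (10−3)/(3+1) = 7/4.

7/4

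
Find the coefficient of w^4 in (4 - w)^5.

20

The general term is C(5,j)·(4)^j·(-w)^(5-j); the w^4 term has j = 1.
C(5,1) = 5.
Coefficient = C(5,1) · 4^1 = 5 · 4 = 20.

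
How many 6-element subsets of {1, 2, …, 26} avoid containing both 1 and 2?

219604

All 6-subsets: C(26,6) = 230230. Those containing both fixed elements: C(24,4) = 10626.
230230 − 10626 = 219604.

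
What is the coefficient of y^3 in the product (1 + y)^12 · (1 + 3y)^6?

3568

Coefficient of y^3 = Σ_{j} C(12,j)·1^j·C(6,3-j)·3^(3-j) for j from 0 to 3.
= 540 + 1620 + 1188 + 220 = 3568.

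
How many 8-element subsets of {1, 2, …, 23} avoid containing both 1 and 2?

436050

All 8-subsets: C(23,8) = 490314. Those containing both fixed elements: C(21,6) = 54264.
490314 − 54264 = 436050.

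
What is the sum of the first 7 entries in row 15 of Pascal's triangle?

9949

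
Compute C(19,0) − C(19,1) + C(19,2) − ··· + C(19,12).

18564

The partial alternating sum Σ_{k=0}^{12} (−1)^k C(19,k) = (−1)^12 C(18,12) = 18564.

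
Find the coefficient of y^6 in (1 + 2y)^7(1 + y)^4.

7700

Coefficient of y^6 = Σ_{j} C(7,j)·2^j·C(4,6-j)·1^(6-j) for j from 2 to 6.
= 84 + 1120 + 3360 + 2688 + 448 = 7700.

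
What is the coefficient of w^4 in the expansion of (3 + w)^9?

30618

The general term is C(9,j)·(3)^j·(w)^(9-j); the w^4 term has j = 5.
C(9,5) = 126.
Coefficient = C(9,5) · 3^5 = 126 · 243 = 30618.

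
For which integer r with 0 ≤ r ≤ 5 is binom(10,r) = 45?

C(10,r) increases on 0 ≤ r ≤ 5. C(10,1) = 10 and C(10,2) = 45, so r = 2.

2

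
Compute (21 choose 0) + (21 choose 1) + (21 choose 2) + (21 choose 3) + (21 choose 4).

7547

1 + 21 + 210 + 1330 + 5985 = 7547.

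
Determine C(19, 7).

50388

C(19,7) = (19·18·17·16·15·14·13) / 7! = 253955520 / 5040 = 50388.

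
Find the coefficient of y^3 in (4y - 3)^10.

-16796160

The general term is C(10,j)·(4y)^j·(-3)^(10-j); the y^3 term has j = 3.
C(10,3) = 120.
Coefficient = C(10,3) · 4^3 · (-3)^7 = 120 · 64 · (-2187) = -16796160.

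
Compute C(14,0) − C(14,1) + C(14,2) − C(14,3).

The partial alternating sum Σ_{k=0}^{3} (−1)^k C(14,k) = (−1)^3 C(13,3) = -286.

-286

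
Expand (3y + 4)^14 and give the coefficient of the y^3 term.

41221619712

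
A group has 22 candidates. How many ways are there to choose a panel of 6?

74613

This is C(22,6) = 74613.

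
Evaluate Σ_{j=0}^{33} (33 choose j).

8589934592

Setting x = 1 in (1+x)^33 gives Σ C(33,j) = 2^33 = 8589934592.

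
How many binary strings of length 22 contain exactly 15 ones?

170544

Choose the 15 positions: C(22,15) = 170544.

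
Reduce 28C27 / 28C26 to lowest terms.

C(n,k+1)/C(n,k) = (n−k)/(k+1) = (28−26)/(26+1) = 2/27.

2/27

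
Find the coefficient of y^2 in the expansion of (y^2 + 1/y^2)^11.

462

General term: C(11,j)·(y^2)^j·(1/y^2)^(11-j), with y-exponent 2j − 2(11−j) = 4j − 22.
Set 4j − 22 = 2: j = 6.
C(11,6) = 462; 1^6 = 1; 1^5 = 1.
Coefficient = 462 · 1 · 1 = 462.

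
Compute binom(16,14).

120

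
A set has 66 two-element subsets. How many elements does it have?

n(n−1)/2 = 66 ⇒ n(n−1) = 132. Since 12·11 = 132, n = 12.

12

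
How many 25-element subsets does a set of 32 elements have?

C(32,25) = C(32,7) by symmetry.
C(32,7) = (32·31·30·29·28·27·26) / 7! = 16963914240 / 5040 = 3365856.

3365856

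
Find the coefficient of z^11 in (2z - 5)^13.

3993600

The general term is C(13,j)·(2z)^j·(-5)^(13-j); the z^11 term has j = 11.
C(13,11) = 78.
Coefficient = C(13,11) · 2^11 · (-5)^2 = 78 · 2048 · 25 = 3993600.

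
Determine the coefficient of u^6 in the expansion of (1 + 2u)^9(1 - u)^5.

-642

Coefficient of u^6 = Σ_{j} C(9,j)·2^j·C(5,6-j)·(-1)^(6-j) for j from 1 to 6.
= (-18) + 720 + (-6720) + 20160 + (-20160) + 5376 = -642.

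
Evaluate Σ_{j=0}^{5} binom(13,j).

1 + 13 + 78 + 286 + 715 + 1287 = 2380.

2380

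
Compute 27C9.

4686825

C(27,9) = (27·26·25·24·23·22·21·20·19) / 9! = 1700755056000 / 362880 = 4686825.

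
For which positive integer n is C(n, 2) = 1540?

56

n(n−1)/2 = 1540 ⇒ n(n−1) = 3080. Since 56·55 = 3080, n = 56.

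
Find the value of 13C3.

C(13,3) = (13·12·11) / 3! = 1716 / 6 = 286.

286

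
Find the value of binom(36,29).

8347680

C(36,29) = C(36,7) by symmetry.
C(36,7) = (36·35·34·33·32·31·30) / 7! = 42072307200 / 5040 = 8347680.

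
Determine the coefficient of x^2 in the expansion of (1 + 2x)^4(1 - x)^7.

-11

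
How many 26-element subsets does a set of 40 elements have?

C(40,26) = C(40,14) by symmetry.
C(40,14) = (40·39·38·37·36·35·34·33·32·31·30·29·28·27) / 14! = 2023140487449489408000 / 87178291200 = 23206929840.

23206929840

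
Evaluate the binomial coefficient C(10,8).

C(10,8) = C(10,2) by symmetry.
C(10,2) = (10·9) / 2! = 90 / 2 = 45.

45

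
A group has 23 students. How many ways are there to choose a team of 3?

1771

This is C(23,3) = 1771.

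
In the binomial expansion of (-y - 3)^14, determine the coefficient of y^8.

2189187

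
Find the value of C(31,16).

C(31,16) = C(31,15) by symmetry.
C(31,15) = (31·30·29·28·27·26·25·24·23·22·21·20·19·18·17) / 15! = 393008709555221760000 / 1307674368000 = 300540195.

300540195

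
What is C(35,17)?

4537567650

C(35,17) = (35·34·33·32·31·30·29·28·27·26·25·24·23·22·21·20·19) / 17! = 1613955767240110694400000 / 355687428096000 = 4537567650.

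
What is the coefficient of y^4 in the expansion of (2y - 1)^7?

The general term is C(7,j)·(2y)^j·(-1)^(7-j); the y^4 term has j = 4.
C(7,4) = 35.
Coefficient = C(7,4) · 2^4 · (-1)^3 = 35 · 16 · (-1) = -560.

-560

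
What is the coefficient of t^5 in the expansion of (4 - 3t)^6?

-5832

The general term is C(6,j)·(4)^j·(-3t)^(6-j); the t^5 term has j = 1.
C(6,1) = 6.
Coefficient = C(6,1) · 4^1 · (-3)^5 = 6 · 4 · (-243) = -5832.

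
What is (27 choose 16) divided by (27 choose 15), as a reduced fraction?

3/4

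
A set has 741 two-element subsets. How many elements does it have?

n(n−1)/2 = 741 ⇒ n(n−1) = 1482. Since 39·38 = 1482, n = 39.

39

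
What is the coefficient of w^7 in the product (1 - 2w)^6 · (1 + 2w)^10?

Coefficient of w^7 = Σ_{j} C(6,j)·(-2)^j·C(10,7-j)·2^(7-j) for j from 0 to 6.
= 15360 + (-161280) + 483840 + (-537600) + 230400 + (-34560) + 1280 = -2560.

-2560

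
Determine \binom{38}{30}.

48903492

C(38,30) = C(38,8) by symmetry.
C(38,8) = (38·37·36·35·34·33·32·31) / 8! = 1971788797440 / 40320 = 48903492.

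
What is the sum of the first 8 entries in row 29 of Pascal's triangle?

2182396

1 + 29 + 406 + 3654 + 23751 + 118755 + 475020 + 1560780 = 2182396.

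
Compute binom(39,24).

C(39,24) = C(39,15) by symmetry.
C(39,15) = (39·38·37·36·35·34·33·32·31·30·29·28·27·26·25) / 15! = 32876032921054202880000 / 1307674368000 = 25140840660.

25140840660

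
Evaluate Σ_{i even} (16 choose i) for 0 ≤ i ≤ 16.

Half of (1+1)^16 + (1−1)^16 gives the even-index sum: 2^15 = 32768.

32768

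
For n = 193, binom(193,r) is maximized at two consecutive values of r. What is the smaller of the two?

96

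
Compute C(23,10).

1144066

C(23,10) = (23·22·21·20·19·18·17·16·15·14) / 10! = 4151586700800 / 3628800 = 1144066.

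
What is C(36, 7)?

8347680

C(36,7) = (36·35·34·33·32·31·30) / 7! = 42072307200 / 5040 = 8347680.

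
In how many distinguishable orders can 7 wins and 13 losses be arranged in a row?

Choose positions for the wins: C(20,7) = 77520.

77520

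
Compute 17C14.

680

C(17,14) = C(17,3) by symmetry.
C(17,3) = (17·16·15) / 3! = 4080 / 6 = 680.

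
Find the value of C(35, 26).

70607460

C(35,26) = C(35,9) by symmetry.
C(35,9) = (35·34·33·32·31·30·29·28·27) / 9! = 25622035084800 / 362880 = 70607460.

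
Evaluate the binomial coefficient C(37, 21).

12875774670

C(37,21) = C(37,16) by symmetry.
C(37,16) = (37·36·35·34·33·32·31·30·29·28·27·26·25·24·23·22) / 16! = 269397128065642536960000 / 20922789888000 = 12875774670.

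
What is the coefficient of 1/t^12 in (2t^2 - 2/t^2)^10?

46080

General term: C(10,j)·(2t^2)^j·(-2/t^2)^(10-j), with t-exponent 2j − 2(10−j) = 4j − 20.
Set 4j − 20 = -12: j = 2.
C(10,2) = 45; 2^2 = 4; (-2)^8 = 256.
Coefficient = 45 · 4 · 256 = 46080.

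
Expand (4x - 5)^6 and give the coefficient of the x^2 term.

The general term is C(6,j)·(4x)^j·(-5)^(6-j); the x^2 term has j = 2.
C(6,2) = 15.
Coefficient = C(6,2) · 4^2 · (-5)^4 = 15 · 16 · 625 = 150000.

150000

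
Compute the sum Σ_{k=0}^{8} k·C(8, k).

1024

Since k·C(8,k) = 8·C(7,k−1), the sum is 8·2^7 = 8·128 = 1024.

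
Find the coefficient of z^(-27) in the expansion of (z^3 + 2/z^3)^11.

11264

General term: C(11,j)·(z^3)^j·(2/z^3)^(11-j), with z-exponent 3j − 3(11−j) = 6j − 33.
Set 6j − 33 = -27: j = 1.
C(11,1) = 11; 1^1 = 1; 2^10 = 1024.
Coefficient = 11 · 1 · 1024 = 11264.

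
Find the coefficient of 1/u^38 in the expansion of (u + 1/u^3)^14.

General term: C(14,j)·(u)^j·(1/u^3)^(14-j), with u-exponent 1j − 3(14−j) = 4j − 42.
Set 4j − 42 = -38: j = 1.
C(14,1) = 14; 1^1 = 1; 1^13 = 1.
Coefficient = 14 · 1 · 1 = 14.

14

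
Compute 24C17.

346104

C(24,17) = C(24,7) by symmetry.
C(24,7) = (24·23·22·21·20·19·18) / 7! = 1744364160 / 5040 = 346104.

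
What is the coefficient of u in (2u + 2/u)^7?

4480

General term: C(7,j)·(2u)^j·(2/u)^(7-j), with u-exponent 1j − 1(7−j) = 2j − 7.
Set 2j − 7 = 1: j = 4.
C(7,4) = 35; 2^4 = 16; 2^3 = 8.
Coefficient = 35 · 16 · 8 = 4480.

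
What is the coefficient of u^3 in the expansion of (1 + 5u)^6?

2500

The general term is C(6,j)·(1)^j·(5u)^(6-j); the u^3 term has j = 3.
C(6,3) = 20.
Coefficient = C(6,3) · 5^3 = 20 · 125 = 2500.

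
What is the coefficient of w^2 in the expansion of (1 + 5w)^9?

900

The general term is C(9,j)·(1)^j·(5w)^(9-j); the w^2 term has j = 7.
C(9,7) = 36.
Coefficient = C(9,7) · 5^2 = 36 · 25 = 900.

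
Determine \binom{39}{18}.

62359143990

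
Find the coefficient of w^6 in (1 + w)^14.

3003

The general term is C(14,j)·(1)^j·(w)^(14-j); the w^6 term has j = 8.
C(14,8) = 3003.
Coefficient = C(14,8) = 3003.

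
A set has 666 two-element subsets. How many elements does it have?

n(n−1)/2 = 666 ⇒ n(n−1) = 1332. Since 37·36 = 1332, n = 37.

37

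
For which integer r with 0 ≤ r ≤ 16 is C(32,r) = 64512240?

10

C(32,r) increases on 0 ≤ r ≤ 16. C(32,9) = 28048800 and C(32,10) = 64512240, so r = 10.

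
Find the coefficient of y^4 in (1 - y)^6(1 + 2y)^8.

Coefficient of y^4 = Σ_{j} C(6,j)·(-1)^j·C(8,4-j)·2^(4-j) for j from 0 to 4.
= 1120 + (-2688) + 1680 + (-320) + 15 = -193.

-193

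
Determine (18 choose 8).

43758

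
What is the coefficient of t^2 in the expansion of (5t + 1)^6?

375

The general term is C(6,j)·(5t)^j·(1)^(6-j); the t^2 term has j = 2.
C(6,2) = 15.
Coefficient = C(6,2) · 5^2 = 15 · 25 = 375.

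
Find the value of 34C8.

18156204

C(34,8) = (34·33·32·31·30·29·28·27) / 8! = 732058145280 / 40320 = 18156204.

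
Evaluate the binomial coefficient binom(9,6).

C(9,6) = C(9,3) by symmetry.
C(9,3) = (9·8·7) / 3! = 504 / 6 = 84.

84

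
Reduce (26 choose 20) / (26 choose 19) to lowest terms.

C(n,k+1)/C(n,k) = (n−k)/(k+1) = (26−19)/(19+1) = 7/20.

7/20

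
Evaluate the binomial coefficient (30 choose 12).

86493225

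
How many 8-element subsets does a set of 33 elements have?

13884156

C(33,8) = (33·32·31·30·29·28·27·26) / 8! = 559809169920 / 40320 = 13884156.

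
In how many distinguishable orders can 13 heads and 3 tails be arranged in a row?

Choose positions for the heads: C(16,13) = 560.

560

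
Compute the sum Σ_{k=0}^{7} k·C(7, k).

448

Differentiating (1+x)^7 and setting x=1: Σ k·C(7,k) = 7·2^6 = 448.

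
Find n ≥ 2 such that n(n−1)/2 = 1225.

50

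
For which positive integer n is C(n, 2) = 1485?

55

n(n−1)/2 = 1485 ⇒ n(n−1) = 2970. Since 55·54 = 2970, n = 55.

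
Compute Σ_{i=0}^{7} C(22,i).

1 + 22 + 231 + 1540 + 7315 + 26334 + 74613 + 170544 = 280600.

280600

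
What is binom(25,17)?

1081575

C(25,17) = C(25,8) by symmetry.
C(25,8) = (25·24·23·22·21·20·19·18) / 8! = 43609104000 / 40320 = 1081575.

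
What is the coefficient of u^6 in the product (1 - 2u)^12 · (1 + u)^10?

498

Coefficient of u^6 = Σ_{j} C(12,j)·(-2)^j·C(10,6-j)·1^(6-j) for j from 0 to 6.
= 210 + (-6048) + 55440 + (-211200) + 356400 + (-253440) + 59136 = 498.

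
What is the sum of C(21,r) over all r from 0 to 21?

2097152

Setting x = 1 in (1+x)^21 gives Σ C(21,r) = 2^21 = 2097152.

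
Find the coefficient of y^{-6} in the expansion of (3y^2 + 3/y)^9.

General term: C(9,j)·(3y^2)^j·(3/y)^(9-j), with y-exponent 2j − 1(9−j) = 3j − 9.
Set 3j − 9 = -6: j = 1.
C(9,1) = 9; 3^1 = 3; 3^8 = 6561.
Coefficient = 9 · 3 · 6561 = 177147.

177147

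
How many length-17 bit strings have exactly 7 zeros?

Choose the 7 positions: C(17,7) = 19448.

19448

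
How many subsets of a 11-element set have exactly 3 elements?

Choose the 3 positions: C(11,3) = 165.

165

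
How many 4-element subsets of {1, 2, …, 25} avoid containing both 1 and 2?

All 4-subsets: C(25,4) = 12650. Those containing both fixed elements: C(23,2) = 253.
12650 − 253 = 12397.

12397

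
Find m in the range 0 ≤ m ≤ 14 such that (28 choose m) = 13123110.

C(28,m) increases on 0 ≤ m ≤ 14. C(28,9) = 6906900 and C(28,10) = 13123110, so m = 10.

10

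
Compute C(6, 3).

20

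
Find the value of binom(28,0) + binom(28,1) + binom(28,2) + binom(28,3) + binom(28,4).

24158

1 + 28 + 378 + 3276 + 20475 = 24158.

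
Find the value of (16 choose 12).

C(16,12) = C(16,4) by symmetry.
C(16,4) = (16·15·14·13) / 4! = 43680 / 24 = 1820.

1820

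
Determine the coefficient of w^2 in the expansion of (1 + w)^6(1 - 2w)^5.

-5

Coefficient of w^2 = Σ_{j} C(6,j)·1^j·C(5,2-j)·(-2)^(2-j) for j from 0 to 2.
= 40 + (-60) + 15 = -5.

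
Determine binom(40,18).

C(40,18) = (40·39·38·37·36·35·34·33·32·31·30·29·28·27·26·25·24·23) / 18! = 725902806896876799590400000 / 6402373705728000 = 113380261800.

113380261800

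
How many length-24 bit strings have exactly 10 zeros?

1961256

Choose the 10 positions: C(24,10) = 1961256.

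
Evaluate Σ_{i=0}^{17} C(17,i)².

By Vandermonde's identity, Σ C(17,i)² = C(34,17) = 2333606220.

2333606220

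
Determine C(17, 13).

C(17,13) = C(17,4) by symmetry.
C(17,4) = (17·16·15·14) / 4! = 57120 / 24 = 2380.

2380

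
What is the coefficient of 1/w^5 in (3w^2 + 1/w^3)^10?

61236

General term: C(10,j)·(3w^2)^j·(1/w^3)^(10-j), with w-exponent 2j − 3(10−j) = 5j − 30.
Set 5j − 30 = -5: j = 5.
C(10,5) = 252; 3^5 = 243; 1^5 = 1.
Coefficient = 252 · 243 · 1 = 61236.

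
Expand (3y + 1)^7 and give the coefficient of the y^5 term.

5103

The general term is C(7,j)·(3y)^j·(1)^(7-j); the y^5 term has j = 5.
C(7,5) = 21.
Coefficient = C(7,5) · 3^5 = 21 · 243 = 5103.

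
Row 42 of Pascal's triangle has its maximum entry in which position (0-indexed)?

C(42,j) is maximized at j = 42/2 = 21.

21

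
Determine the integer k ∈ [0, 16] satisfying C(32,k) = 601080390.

C(32,k) increases on 0 ≤ k ≤ 16. C(32,15) = 565722720 and C(32,16) = 601080390, so k = 16.

16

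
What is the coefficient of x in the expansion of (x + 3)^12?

2125764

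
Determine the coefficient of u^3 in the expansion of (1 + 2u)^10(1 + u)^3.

Coefficient of u^3 = Σ_{j} C(10,j)·2^j·C(3,3-j)·1^(3-j) for j from 0 to 3.
= 1 + 60 + 540 + 960 = 1561.

1561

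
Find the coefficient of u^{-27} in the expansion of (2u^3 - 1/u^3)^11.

General term: C(11,j)·(2u^3)^j·(-1/u^3)^(11-j), with u-exponent 3j − 3(11−j) = 6j − 33.
Set 6j − 33 = -27: j = 1.
C(11,1) = 11; 2^1 = 2; (-1)^10 = 1.
Coefficient = 11 · 2 · 1 = 22.

22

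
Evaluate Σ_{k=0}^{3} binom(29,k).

4090

1 + 29 + 406 + 3654 = 4090.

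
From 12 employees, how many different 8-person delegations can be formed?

495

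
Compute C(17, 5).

6188

C(17,5) = (17·16·15·14·13) / 5! = 742560 / 120 = 6188.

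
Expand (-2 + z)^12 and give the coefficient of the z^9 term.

-1760

The general term is C(12,j)·(-2)^j·(z)^(12-j); the z^9 term has j = 3.
C(12,3) = 220.
Coefficient = C(12,3) · (-2)^3 = 220 · (-8) = -1760.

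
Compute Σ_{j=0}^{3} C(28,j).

1 + 28 + 378 + 3276 = 3683.

3683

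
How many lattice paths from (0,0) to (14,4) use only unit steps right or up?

3060

Each path is a sequence of 18 steps with 14 rights: C(18,14) = 3060.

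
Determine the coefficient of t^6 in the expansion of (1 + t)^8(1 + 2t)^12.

Coefficient of t^6 = Σ_{j} C(8,j)·1^j·C(12,6-j)·2^(6-j) for j from 0 to 6.
= 59136 + 202752 + 221760 + 98560 + 18480 + 1344 + 28 = 602060.

602060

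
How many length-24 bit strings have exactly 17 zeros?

346104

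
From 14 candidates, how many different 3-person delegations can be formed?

This is C(14,3) = 364.

364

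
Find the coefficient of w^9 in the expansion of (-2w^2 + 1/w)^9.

5376

General term: C(9,j)·(-2w^2)^j·(1/w)^(9-j), with w-exponent 2j − 1(9−j) = 3j − 9.
Set 3j − 9 = 9: j = 6.
C(9,6) = 84; (-2)^6 = 64; 1^3 = 1.
Coefficient = 84 · 64 · 1 = 5376.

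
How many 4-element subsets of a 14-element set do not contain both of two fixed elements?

935

All 4-subsets: C(14,4) = 1001. Those containing both fixed elements: C(12,2) = 66.
1001 − 66 = 935.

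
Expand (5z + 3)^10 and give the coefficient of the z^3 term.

32805000

The general term is C(10,j)·(5z)^j·(3)^(10-j); the z^3 term has j = 3.
C(10,3) = 120.
Coefficient = C(10,3) · 5^3 · 3^7 = 120 · 125 · 2187 = 32805000.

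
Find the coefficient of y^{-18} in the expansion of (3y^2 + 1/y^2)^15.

General term: C(15,j)·(3y^2)^j·(1/y^2)^(15-j), with y-exponent 2j − 2(15−j) = 4j − 30.
Set 4j − 30 = -18: j = 3.
C(15,3) = 455; 3^3 = 27; 1^12 = 1.
Coefficient = 455 · 27 · 1 = 12285.

12285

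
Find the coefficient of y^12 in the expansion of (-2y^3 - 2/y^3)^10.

General term: C(10,j)·(-2y^3)^j·(-2/y^3)^(10-j), with y-exponent 3j − 3(10−j) = 6j − 30.
Set 6j − 30 = 12: j = 7.
C(10,7) = 120; (-2)^7 = -128; (-2)^3 = -8.
Coefficient = 120 · (-128) · (-8) = 122880.

122880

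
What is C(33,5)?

C(33,5) = (33·32·31·30·29) / 5! = 28480320 / 120 = 237336.

237336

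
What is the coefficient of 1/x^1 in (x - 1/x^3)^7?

General term: C(7,j)·(x)^j·(-1/x^3)^(7-j), with x-exponent 1j − 3(7−j) = 4j − 21.
Set 4j − 21 = -1: j = 5.
C(7,5) = 21; 1^5 = 1; (-1)^2 = 1.
Coefficient = 21 · 1 · 1 = 21.

21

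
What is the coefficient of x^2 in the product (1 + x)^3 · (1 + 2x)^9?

Coefficient of x^2 = Σ_{j} C(3,j)·1^j·C(9,2-j)·2^(2-j) for j from 0 to 2.
= 144 + 54 + 3 = 201.

201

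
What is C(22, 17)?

26334

C(22,17) = C(22,5) by symmetry.
C(22,5) = (22·21·20·19·18) / 5! = 3160080 / 120 = 26334.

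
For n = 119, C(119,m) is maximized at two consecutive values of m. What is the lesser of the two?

For odd n = 119, C(119,m) peaks at m = (n−1)/2 and (n+1)/2; the lesser is 59.

59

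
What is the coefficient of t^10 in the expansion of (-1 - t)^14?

1001

The general term is C(14,j)·(-1)^j·(-t)^(14-j); the t^10 term has j = 4.
C(14,4) = 1001.
Coefficient = C(14,4) = 1001.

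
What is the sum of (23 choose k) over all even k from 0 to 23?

4194304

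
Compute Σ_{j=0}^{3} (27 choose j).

1 + 27 + 351 + 2925 = 3304.

3304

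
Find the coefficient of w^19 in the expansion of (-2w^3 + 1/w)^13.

General term: C(13,j)·(-2w^3)^j·(1/w)^(13-j), with w-exponent 3j − 1(13−j) = 4j − 13.
Set 4j − 13 = 19: j = 8.
C(13,8) = 1287; (-2)^8 = 256; 1^5 = 1.
Coefficient = 1287 · 256 · 1 = 329472.

329472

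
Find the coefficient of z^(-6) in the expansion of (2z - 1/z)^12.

-1760

General term: C(12,j)·(2z)^j·(-1/z)^(12-j), with z-exponent 1j − 1(12−j) = 2j − 12.
Set 2j − 12 = -6: j = 3.
C(12,3) = 220; 2^3 = 8; (-1)^9 = -1.
Coefficient = 220 · 8 · (-1) = -1760.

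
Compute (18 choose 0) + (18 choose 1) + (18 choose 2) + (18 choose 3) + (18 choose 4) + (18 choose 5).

1 + 18 + 153 + 816 + 3060 + 8568 = 12616.

12616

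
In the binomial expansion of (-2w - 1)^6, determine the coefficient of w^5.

The general term is C(6,j)·(-2w)^j·(-1)^(6-j); the w^5 term has j = 5.
C(6,5) = 6.
Coefficient = C(6,5) · (-2)^5 · (-1)^1 = 6 · (-32) · (-1) = 192.

192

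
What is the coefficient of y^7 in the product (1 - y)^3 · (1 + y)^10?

36

Coefficient of y^7 = Σ_{j} C(3,j)·(-1)^j·C(10,7-j)·1^(7-j) for j from 0 to 3.
= 120 + (-630) + 756 + (-210) = 36.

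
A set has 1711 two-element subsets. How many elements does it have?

59

n(n−1)/2 = 1711 ⇒ n(n−1) = 3422. Since 59·58 = 3422, n = 59.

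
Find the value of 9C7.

36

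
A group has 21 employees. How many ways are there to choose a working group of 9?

This is C(21,9) = 293930.

293930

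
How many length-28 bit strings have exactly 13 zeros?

37442160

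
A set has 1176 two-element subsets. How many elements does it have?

n(n−1)/2 = 1176 ⇒ n(n−1) = 2352. Since 49·48 = 2352, n = 49.

49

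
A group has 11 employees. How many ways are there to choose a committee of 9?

This is C(11,9) = 55.

55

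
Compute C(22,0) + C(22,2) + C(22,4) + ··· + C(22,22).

2097152

Half of (1+1)^22 + (1−1)^22 gives the even-index sum: 2^21 = 2097152.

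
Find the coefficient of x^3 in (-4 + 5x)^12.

-7208960000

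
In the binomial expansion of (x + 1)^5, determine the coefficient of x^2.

The general term is C(5,j)·(x)^j·(1)^(5-j); the x^2 term has j = 2.
C(5,2) = 10.
Coefficient = C(5,2) = 10.

10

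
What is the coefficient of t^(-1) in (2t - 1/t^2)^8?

-1792

General term: C(8,j)·(2t)^j·(-1/t^2)^(8-j), with t-exponent 1j − 2(8−j) = 3j − 16.
Set 3j − 16 = -1: j = 5.
C(8,5) = 56; 2^5 = 32; (-1)^3 = -1.
Coefficient = 56 · 32 · (-1) = -1792.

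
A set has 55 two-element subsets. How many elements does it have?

n(n−1)/2 = 55 ⇒ n(n−1) = 110. Since 11·10 = 110, n = 11.

11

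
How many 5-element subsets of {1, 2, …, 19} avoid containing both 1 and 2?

10948

All 5-subsets: C(19,5) = 11628. Those containing both fixed elements: C(17,3) = 680.
11628 − 680 = 10948.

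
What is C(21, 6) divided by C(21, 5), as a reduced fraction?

C(n,k+1)/C(n,k) = (n−k)/(k+1) = (21−5)/(5+1) = 16/6 = 8/3.

8/3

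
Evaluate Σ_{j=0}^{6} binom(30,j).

768212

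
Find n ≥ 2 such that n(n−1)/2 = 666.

37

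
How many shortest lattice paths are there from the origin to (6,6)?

924

Each path is a sequence of 12 steps with 6 rights: C(12,6) = 924.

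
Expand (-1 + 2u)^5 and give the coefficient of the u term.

10

The general term is C(5,j)·(-1)^j·(2u)^(5-j); the u^1 term has j = 4.
C(5,4) = 5.
Coefficient = C(5,4) · 2^1 = 5 · 2 = 10.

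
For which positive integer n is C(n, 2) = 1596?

57

n(n−1)/2 = 1596 ⇒ n(n−1) = 3192. Since 57·56 = 3192, n = 57.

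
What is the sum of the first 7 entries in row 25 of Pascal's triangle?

245506

1 + 25 + 300 + 2300 + 12650 + 53130 + 177100 = 245506.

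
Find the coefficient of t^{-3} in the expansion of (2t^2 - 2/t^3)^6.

General term: C(6,j)·(2t^2)^j·(-2/t^3)^(6-j), with t-exponent 2j − 3(6−j) = 5j − 18.
Set 5j − 18 = -3: j = 3.
C(6,3) = 20; 2^3 = 8; (-2)^3 = -8.
Coefficient = 20 · 8 · (-8) = -1280.

-1280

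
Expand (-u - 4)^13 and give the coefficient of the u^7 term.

The general term is C(13,j)·(-u)^j·(-4)^(13-j); the u^7 term has j = 7.
C(13,7) = 1716.
Coefficient = C(13,7) · (-1)^7 · (-4)^6 = 1716 · (-1) · 4096 = -7028736.

-7028736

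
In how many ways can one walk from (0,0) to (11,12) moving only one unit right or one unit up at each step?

1352078

Each path is a sequence of 23 steps with 11 rights: C(23,11) = 1352078.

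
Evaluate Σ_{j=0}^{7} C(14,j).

9908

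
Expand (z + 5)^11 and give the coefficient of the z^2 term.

The general term is C(11,j)·(z)^j·(5)^(11-j); the z^2 term has j = 2.
C(11,2) = 55.
Coefficient = C(11,2) · 5^9 = 55 · 1953125 = 107421875.

107421875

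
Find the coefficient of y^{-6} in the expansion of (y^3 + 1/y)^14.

91

General term: C(14,j)·(y^3)^j·(1/y)^(14-j), with y-exponent 3j − 1(14−j) = 4j − 14.
Set 4j − 14 = -6: j = 2.
C(14,2) = 91; 1^2 = 1; 1^12 = 1.
Coefficient = 91 · 1 · 1 = 91.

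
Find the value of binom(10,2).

45

C(10,2) = (10·9) / 2! = 90 / 2 = 45.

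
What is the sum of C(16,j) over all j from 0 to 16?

Setting x = 1 in (1+x)^16 gives Σ C(16,j) = 2^16 = 65536.

65536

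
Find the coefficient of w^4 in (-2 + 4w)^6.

The general term is C(6,j)·(-2)^j·(4w)^(6-j); the w^4 term has j = 2.
C(6,2) = 15.
Coefficient = C(6,2) · (-2)^2 · 4^4 = 15 · 4 · 256 = 15360.

15360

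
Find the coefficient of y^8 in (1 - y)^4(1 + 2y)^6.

-144

Coefficient of y^8 = Σ_{j} C(4,j)·(-1)^j·C(6,8-j)·2^(8-j) for j from 2 to 4.
= 384 + (-768) + 240 = -144.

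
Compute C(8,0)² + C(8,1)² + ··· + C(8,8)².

By Vandermonde's identity, Σ C(8,k)² = C(16,8) = 12870.

12870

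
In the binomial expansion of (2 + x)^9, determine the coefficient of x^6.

672

The general term is C(9,j)·(2)^j·(x)^(9-j); the x^6 term has j = 3.
C(9,3) = 84.
Coefficient = C(9,3) · 2^3 = 84 · 8 = 672.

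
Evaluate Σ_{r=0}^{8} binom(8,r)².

Σ C(8,r)² is the coefficient of x^8 in (1+x)^8(1+x)^8 = (1+x)^16, i.e. C(16,8) = 12870.

12870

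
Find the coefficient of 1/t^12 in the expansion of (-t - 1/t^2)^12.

General term: C(12,j)·(-t)^j·(-1/t^2)^(12-j), with t-exponent 1j − 2(12−j) = 3j − 24.
Set 3j − 24 = -12: j = 4.
C(12,4) = 495; (-1)^4 = 1; (-1)^8 = 1.
Coefficient = 495 · 1 · 1 = 495.

495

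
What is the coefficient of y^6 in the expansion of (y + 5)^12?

The general term is C(12,j)·(y)^j·(5)^(12-j); the y^6 term has j = 6.
C(12,6) = 924.
Coefficient = C(12,6) · 5^6 = 924 · 15625 = 14437500.

14437500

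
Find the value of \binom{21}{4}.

C(21,4) = (21·20·19·18) / 4! = 143640 / 24 = 5985.

5985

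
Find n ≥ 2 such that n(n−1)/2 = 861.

42

n(n−1)/2 = 861 ⇒ n(n−1) = 1722. Since 42·41 = 1722, n = 42.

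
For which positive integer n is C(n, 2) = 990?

45

n(n−1)/2 = 990 ⇒ n(n−1) = 1980. Since 45·44 = 1980, n = 45.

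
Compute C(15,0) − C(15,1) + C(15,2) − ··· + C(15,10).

The partial alternating sum Σ_{k=0}^{10} (−1)^k C(15,k) = (−1)^10 C(14,10) = 1001.

1001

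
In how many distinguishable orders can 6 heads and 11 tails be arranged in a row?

Choose positions for the heads: C(17,6) = 12376.

12376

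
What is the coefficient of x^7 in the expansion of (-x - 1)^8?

8

The general term is C(8,j)·(-x)^j·(-1)^(8-j); the x^7 term has j = 7.
C(8,7) = 8.
Coefficient = C(8,7) · (-1)^7 · (-1)^1 = 8 · (-1) · (-1) = 8.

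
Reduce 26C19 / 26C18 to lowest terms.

C(n,k+1)/C(n,k) = (n−k)/(k+1) = (26−18)/(18+1) = 8/19.

8/19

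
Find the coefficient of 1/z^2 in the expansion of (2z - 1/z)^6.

60

General term: C(6,j)·(2z)^j·(-1/z)^(6-j), with z-exponent 1j − 1(6−j) = 2j − 6.
Set 2j − 6 = -2: j = 2.
C(6,2) = 15; 2^2 = 4; (-1)^4 = 1.
Coefficient = 15 · 4 · 1 = 60.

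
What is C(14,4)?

1001

C(14,4) = (14·13·12·11) / 4! = 24024 / 24 = 1001.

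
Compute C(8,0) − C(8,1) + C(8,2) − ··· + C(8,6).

The partial alternating sum Σ_{k=0}^{6} (−1)^k C(8,k) = (−1)^6 C(7,6) = 7.

7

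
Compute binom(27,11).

13037895

C(27,11) = (27·26·25·24·23·22·21·20·19·18·17) / 11! = 520431047136000 / 39916800 = 13037895.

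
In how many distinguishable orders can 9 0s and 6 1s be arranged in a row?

Choose positions for the 0s: C(15,9) = 5005.

5005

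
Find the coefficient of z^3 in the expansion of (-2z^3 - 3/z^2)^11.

General term: C(11,j)·(-2z^3)^j·(-3/z^2)^(11-j), with z-exponent 3j − 2(11−j) = 5j − 22.
Set 5j − 22 = 3: j = 5.
C(11,5) = 462; (-2)^5 = -32; (-3)^6 = 729.
Coefficient = 462 · (-32) · 729 = -10777536.

-10777536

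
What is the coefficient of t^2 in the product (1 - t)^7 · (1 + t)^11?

-1

Coefficient of t^2 = Σ_{j} C(7,j)·(-1)^j·C(11,2-j)·1^(2-j) for j from 0 to 2.
= 55 + (-77) + 21 = -1.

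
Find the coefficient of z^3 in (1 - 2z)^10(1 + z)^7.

Coefficient of z^3 = Σ_{j} C(10,j)·(-2)^j·C(7,3-j)·1^(3-j) for j from 0 to 3.
= 35 + (-420) + 1260 + (-960) = -85.

-85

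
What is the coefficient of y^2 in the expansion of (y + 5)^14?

The general term is C(14,j)·(y)^j·(5)^(14-j); the y^2 term has j = 2.
C(14,2) = 91.
Coefficient = C(14,2) · 5^12 = 91 · 244140625 = 22216796875.

22216796875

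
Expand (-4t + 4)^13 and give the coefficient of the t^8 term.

86369107968

The general term is C(13,j)·(-4t)^j·(4)^(13-j); the t^8 term has j = 8.
C(13,8) = 1287.
Coefficient = C(13,8) · (-4)^8 · 4^5 = 1287 · 65536 · 1024 = 86369107968.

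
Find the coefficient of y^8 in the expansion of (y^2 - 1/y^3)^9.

36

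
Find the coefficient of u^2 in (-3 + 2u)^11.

The general term is C(11,j)·(-3)^j·(2u)^(11-j); the u^2 term has j = 9.
C(11,9) = 55.
Coefficient = C(11,9) · (-3)^9 · 2^2 = 55 · (-19683) · 4 = -4330260.

-4330260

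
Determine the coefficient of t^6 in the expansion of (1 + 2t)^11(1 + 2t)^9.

2480640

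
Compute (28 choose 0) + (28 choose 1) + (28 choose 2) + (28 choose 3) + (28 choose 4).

1 + 28 + 378 + 3276 + 20475 = 24158.

24158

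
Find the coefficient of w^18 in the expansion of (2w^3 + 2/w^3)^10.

46080

General term: C(10,j)·(2w^3)^j·(2/w^3)^(10-j), with w-exponent 3j − 3(10−j) = 6j − 30.
Set 6j − 30 = 18: j = 8.
C(10,8) = 45; 2^8 = 256; 2^2 = 4.
Coefficient = 45 · 256 · 4 = 46080.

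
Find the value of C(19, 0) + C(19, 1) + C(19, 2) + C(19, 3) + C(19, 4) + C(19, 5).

16664

1 + 19 + 171 + 969 + 3876 + 11628 = 16664.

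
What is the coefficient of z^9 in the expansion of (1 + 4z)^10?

The general term is C(10,j)·(1)^j·(4z)^(10-j); the z^9 term has j = 1.
C(10,1) = 10.
Coefficient = C(10,1) · 4^9 = 10 · 262144 = 2621440.

2621440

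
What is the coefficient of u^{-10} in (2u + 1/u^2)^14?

General term: C(14,j)·(2u)^j·(1/u^2)^(14-j), with u-exponent 1j − 2(14−j) = 3j − 28.
Set 3j − 28 = -10: j = 6.
C(14,6) = 3003; 2^6 = 64; 1^8 = 1.
Coefficient = 3003 · 64 · 1 = 192192.

192192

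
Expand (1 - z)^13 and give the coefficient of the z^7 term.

The general term is C(13,j)·(1)^j·(-z)^(13-j); the z^7 term has j = 6.
C(13,6) = 1716.
Coefficient = C(13,6) · (-1)^7 = 1716 · (-1) = -1716.

-1716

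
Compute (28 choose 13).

37442160

C(28,13) = (28·27·26·25·24·23·22·21·20·19·18·17·16) / 13! = 233153109116928000 / 6227020800 = 37442160.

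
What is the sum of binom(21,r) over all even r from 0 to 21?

Even-r terms of row 21 sum to 2^20 = 1048576.

1048576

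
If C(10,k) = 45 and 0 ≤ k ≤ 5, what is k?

2

C(10,k) increases on 0 ≤ k ≤ 5. C(10,1) = 10 and C(10,2) = 45, so k = 2.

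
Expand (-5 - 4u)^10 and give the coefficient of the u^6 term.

537600000

The general term is C(10,j)·(-5)^j·(-4u)^(10-j); the u^6 term has j = 4.
C(10,4) = 210.
Coefficient = C(10,4) · (-5)^4 · (-4)^6 = 210 · 625 · 4096 = 537600000.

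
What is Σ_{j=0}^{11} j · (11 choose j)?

Since j·C(11,j) = 11·C(10,j−1), the sum is 11·2^10 = 11·1024 = 11264.

11264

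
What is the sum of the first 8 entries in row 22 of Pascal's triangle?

1 + 22 + 231 + 1540 + 7315 + 26334 + 74613 + 170544 = 280600.

280600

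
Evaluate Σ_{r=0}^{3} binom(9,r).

1 + 9 + 36 + 84 = 130.

130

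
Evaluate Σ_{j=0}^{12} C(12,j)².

Σ C(12,j)² is the coefficient of x^12 in (1+x)^12(1+x)^12 = (1+x)^24, i.e. C(24,12) = 2704156.

2704156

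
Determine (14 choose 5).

2002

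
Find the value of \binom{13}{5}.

1287

C(13,5) = (13·12·11·10·9) / 5! = 154440 / 120 = 1287.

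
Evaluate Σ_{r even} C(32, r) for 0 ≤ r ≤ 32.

2147483648

Even-r terms of row 32 sum to 2^31 = 2147483648.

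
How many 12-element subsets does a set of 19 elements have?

C(19,12) = C(19,7) by symmetry.
C(19,7) = (19·18·17·16·15·14·13) / 7! = 253955520 / 5040 = 50388.

50388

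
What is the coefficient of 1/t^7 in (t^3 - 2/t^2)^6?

General term: C(6,j)·(t^3)^j·(-2/t^2)^(6-j), with t-exponent 3j − 2(6−j) = 5j − 12.
Set 5j − 12 = -7: j = 1.
C(6,1) = 6; 1^1 = 1; (-2)^5 = -32.
Coefficient = 6 · 1 · (-32) = -192.

-192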